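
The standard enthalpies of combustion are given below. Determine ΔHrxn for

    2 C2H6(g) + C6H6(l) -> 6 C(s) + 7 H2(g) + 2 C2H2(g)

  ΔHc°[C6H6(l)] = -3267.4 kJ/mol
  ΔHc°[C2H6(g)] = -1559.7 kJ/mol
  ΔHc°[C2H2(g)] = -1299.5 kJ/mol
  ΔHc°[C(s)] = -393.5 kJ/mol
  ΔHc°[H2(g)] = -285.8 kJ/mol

With combustion enthalpies, reactants minus products:
= [2·(-1559.7) + 1·(-3267.4)] − [6·(-393.5) + 7·(-285.8) + 2·(-1299.5)]
= 573.8 kJ/mol

ΔHrxn = 573.8 kJ/mol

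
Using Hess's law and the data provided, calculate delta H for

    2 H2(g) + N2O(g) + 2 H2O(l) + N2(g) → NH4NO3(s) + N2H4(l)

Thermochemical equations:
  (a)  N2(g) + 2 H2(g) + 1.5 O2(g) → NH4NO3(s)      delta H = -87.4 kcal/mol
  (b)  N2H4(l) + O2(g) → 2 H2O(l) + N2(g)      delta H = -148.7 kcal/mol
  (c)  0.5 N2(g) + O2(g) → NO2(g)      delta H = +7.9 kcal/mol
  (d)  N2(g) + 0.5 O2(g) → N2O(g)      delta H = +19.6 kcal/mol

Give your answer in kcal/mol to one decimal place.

delta H = 41.7 kcal/mol

(a) as written: -87.4 kcal/mol
(b) reversed: +148.7 kcal/mol
(c): not needed.
(d) reversed: -19.6 kcal/mol
delta H = (-87.4) + (+148.7) + (-19.6) = 41.7 kcal/mol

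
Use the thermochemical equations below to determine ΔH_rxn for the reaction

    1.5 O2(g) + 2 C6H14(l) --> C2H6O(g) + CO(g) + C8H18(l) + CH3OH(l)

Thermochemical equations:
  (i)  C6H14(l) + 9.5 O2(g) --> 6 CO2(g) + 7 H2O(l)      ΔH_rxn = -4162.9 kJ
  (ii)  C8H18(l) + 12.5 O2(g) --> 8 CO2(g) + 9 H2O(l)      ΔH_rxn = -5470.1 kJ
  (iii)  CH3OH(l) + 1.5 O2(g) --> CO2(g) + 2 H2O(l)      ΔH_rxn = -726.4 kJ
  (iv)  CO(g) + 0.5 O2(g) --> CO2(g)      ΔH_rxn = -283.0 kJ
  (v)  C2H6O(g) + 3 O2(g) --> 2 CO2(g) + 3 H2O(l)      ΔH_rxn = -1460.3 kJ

ΔH_rxn = -386.0 kJ

(i) × 2: (2)·(-4162.9) = -8325.8 kJ
(ii) reversed: +5470.1 kJ
(iii) reversed: +726.4 kJ
(iv) reversed: +283.0 kJ
(v) reversed: +1460.3 kJ
ΔH_rxn = (-8325.8) + (+5470.1) + (+726.4) + (+283.0) + (+1460.3) = -386.0 kJ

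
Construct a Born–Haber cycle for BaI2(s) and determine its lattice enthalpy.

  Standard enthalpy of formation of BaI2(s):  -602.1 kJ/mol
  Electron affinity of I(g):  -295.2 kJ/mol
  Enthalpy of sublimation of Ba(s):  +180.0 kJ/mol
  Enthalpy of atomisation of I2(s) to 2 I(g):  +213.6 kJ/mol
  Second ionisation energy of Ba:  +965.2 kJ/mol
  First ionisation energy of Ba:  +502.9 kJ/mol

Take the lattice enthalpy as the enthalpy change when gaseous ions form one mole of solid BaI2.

ΔHf° = 1·ΔHsub + 1·(ΣIE) + 1·D(I2) + 2·EA + U
-602.1 = 1·(+180.0) + 1·(+1468.1) + 1·(+213.6) + 2·(-295.2) + U
U = -602.1 − (+1271.3) = -1873.4 kJ/mol

U = -1873.4 kJ/mol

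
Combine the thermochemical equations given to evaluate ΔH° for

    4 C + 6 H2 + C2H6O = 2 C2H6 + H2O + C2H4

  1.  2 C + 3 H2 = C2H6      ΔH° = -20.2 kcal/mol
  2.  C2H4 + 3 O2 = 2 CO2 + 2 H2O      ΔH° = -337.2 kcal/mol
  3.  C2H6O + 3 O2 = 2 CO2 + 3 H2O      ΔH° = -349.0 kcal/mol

ΔH° = -52.2 kcal/mol

eq. 1 × 2 (scale by 2 for the 2 C2H6): (2)·(-20.2) = -40.4 kcal/mol
eq. 2 reversed (C2H4 must end up as a product): +337.2 kcal/mol
eq. 3 as written (C2H6O already on the reactant side): -349.0 kcal/mol
Combining the equations, ΔH° = (-40.4) + (+337.2) + (-349.0) = -52.2 kcal/mol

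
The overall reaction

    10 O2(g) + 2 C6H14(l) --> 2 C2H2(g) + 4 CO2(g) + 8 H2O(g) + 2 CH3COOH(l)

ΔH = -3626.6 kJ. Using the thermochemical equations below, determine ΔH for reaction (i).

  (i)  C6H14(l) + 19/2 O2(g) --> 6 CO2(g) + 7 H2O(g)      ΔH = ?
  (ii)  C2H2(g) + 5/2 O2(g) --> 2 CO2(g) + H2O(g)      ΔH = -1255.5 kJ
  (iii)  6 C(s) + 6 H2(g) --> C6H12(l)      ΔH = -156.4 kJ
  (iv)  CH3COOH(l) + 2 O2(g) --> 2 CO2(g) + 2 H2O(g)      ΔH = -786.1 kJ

ΔH = -3854.9 kJ

(i) × 2: contributes 2·x
(ii) reversed and × 2: (-2)·(-1255.5) = +2511.0 kJ
(iii): not needed.
(iv) reversed and × 2: (-2)·(-786.1) = +1572.2 kJ
-3626.6 = (+2511.0) + (+1572.2) + 2·x
x = (-3626.6 − (+4083.2)) / (2) = -3854.9 kJ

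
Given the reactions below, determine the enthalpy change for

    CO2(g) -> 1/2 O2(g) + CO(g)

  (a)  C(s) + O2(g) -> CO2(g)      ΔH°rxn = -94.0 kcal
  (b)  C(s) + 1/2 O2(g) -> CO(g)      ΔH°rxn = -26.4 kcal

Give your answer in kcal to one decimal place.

(a) reversed: +94.0 kcal
(b) as written: -26.4 kcal
Combining the equations, ΔH°rxn = (+94.0) + (-26.4) = 67.6 kcal

ΔH°rxn = 67.6 kcal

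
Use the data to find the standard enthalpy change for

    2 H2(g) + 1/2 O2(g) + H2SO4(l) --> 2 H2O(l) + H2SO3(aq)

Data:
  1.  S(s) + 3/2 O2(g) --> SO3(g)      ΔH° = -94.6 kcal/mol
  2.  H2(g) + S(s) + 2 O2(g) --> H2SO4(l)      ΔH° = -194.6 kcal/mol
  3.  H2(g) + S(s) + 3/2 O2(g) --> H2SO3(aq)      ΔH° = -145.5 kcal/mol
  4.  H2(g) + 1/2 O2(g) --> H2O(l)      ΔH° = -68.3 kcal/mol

ΔH° = -87.5 kcal/mol

eq. 1: not needed.
eq. 2 reversed: +194.6 kcal/mol
eq. 3 as written: -145.5 kcal/mol
eq. 4 × 2: (2)·(-68.3) = -136.6 kcal/mol
Summing the manipulated equations, ΔH° = (-1)·(-194.6) + (1)·(-145.5) + (2)·(-68.3) = -87.5 kcal/mol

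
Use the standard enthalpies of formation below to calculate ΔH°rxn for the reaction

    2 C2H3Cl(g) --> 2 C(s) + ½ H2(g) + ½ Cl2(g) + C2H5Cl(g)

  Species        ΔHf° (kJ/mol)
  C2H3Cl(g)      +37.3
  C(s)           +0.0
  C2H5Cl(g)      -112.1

Products: 2·(+0.0) + 1/2·(+0.0) + 1/2·(+0.0) + 1·(-112.1) = -112.1
Reactants: 2·(+37.3) = +74.6
ΔH°rxn = (-112.1) − (+74.6) = -186.7 kJ/mol

ΔH°rxn = -186.7 kJ/mol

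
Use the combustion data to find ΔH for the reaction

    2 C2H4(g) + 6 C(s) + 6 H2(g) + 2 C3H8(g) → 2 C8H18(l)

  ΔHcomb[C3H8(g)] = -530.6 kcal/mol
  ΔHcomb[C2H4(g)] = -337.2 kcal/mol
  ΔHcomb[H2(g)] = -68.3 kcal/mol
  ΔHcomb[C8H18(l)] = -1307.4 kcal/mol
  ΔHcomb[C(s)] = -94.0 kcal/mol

With combustion enthalpies, reactants minus products:
= [2·(-337.2) + 6·(-94.0) + 6·(-68.3) + 2·(-530.6)] − [2·(-1307.4)]
= -94.6 kcal/mol

ΔH = -94.6 kcal/mol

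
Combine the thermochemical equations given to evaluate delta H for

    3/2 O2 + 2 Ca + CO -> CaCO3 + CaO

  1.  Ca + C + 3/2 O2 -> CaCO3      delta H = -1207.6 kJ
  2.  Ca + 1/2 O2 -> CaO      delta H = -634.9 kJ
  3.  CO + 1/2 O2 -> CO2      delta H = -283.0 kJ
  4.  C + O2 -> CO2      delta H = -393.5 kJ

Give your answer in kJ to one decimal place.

eq. 1 as written: -1207.6 kJ
eq. 2 as written: -634.9 kJ
eq. 3 as written: -283.0 kJ
eq. 4 reversed: +393.5 kJ
Since enthalpy is a state function, delta H = (-1207.6) + (-634.9) + (-283.0) + (+393.5) = -1732.0 kJ

delta H = -1732.0 kJ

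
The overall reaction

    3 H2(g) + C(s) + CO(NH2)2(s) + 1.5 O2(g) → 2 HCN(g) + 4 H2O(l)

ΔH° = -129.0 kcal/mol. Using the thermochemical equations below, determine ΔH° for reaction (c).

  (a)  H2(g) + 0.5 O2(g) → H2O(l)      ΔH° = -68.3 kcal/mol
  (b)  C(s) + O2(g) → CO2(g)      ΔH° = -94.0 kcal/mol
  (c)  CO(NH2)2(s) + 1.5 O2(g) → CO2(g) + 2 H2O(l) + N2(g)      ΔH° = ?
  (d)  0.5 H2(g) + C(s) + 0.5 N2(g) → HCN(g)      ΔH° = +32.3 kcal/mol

(a) × 2: (2)·(-68.3) = -136.6 kcal/mol
(b) reversed: +94.0 kcal/mol
(c) as written (CO(NH2)2(s) already on the reactant side): contributes x
(d) × 2 (scale by 2 for the 2 HCN(g)): (2)·(+32.3) = +64.6 kcal/mol
-129.0 = (-136.6) + (+94.0) + (+64.6) + x
x = (-129.0 − (+22.0)) / (1) = -151.0 kcal/mol

ΔH° = -151.0 kcal/mol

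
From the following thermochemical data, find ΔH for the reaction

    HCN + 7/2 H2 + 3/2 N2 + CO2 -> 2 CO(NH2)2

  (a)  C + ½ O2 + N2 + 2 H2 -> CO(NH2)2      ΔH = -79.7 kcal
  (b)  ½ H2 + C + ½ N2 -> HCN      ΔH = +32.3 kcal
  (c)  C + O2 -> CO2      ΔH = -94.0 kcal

(a) × 2: (2)·(-79.7) = -159.4 kcal
(b) reversed: -32.3 kcal
(c) reversed: +94.0 kcal
Summing the manipulated equations, ΔH = (2)·(-79.7) + (-1)·(+32.3) + (-1)·(-94.0) = -97.7 kcal

ΔH = -97.7 kcal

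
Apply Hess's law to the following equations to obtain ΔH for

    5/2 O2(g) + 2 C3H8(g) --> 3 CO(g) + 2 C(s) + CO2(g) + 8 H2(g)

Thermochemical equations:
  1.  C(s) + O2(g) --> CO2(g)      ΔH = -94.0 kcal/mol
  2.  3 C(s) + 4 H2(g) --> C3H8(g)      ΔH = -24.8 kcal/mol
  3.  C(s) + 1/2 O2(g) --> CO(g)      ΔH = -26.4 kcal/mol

eq. 1 as written (CO2(g) already on the product side): -94.0 kcal/mol
eq. 2 reversed and × 2 (C3H8(g) must end up as a reactant; ×2 to match 2 C3H8(g) in the target): (-2)·(-24.8) = +49.6 kcal/mol
eq. 3 × 3 (scale by 3 for the 3 CO(g)): (3)·(-26.4) = -79.2 kcal/mol
ΔH = (-94.0) + (+49.6) + (-79.2) = -123.6 kcal/mol

ΔH = -123.6 kcal/mol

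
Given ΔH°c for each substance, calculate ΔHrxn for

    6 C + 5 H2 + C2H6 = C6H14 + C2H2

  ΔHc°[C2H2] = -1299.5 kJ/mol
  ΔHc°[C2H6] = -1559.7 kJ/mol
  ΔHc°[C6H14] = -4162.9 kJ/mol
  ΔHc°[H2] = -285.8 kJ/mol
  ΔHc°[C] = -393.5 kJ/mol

With combustion enthalpies, reactants minus products:
= [6·(-393.5) + 5·(-285.8) + 1·(-1559.7)] − [1·(-4162.9) + 1·(-1299.5)]
= 112.7 kJ/mol

ΔHrxn = 112.7 kJ/mol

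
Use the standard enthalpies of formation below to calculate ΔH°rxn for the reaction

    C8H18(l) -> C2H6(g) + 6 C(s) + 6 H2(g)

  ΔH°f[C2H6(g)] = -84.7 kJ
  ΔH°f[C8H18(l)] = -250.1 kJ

ΔH°rxn = 165.4 kJ

Products: 1·(-84.7) + 6·(+0.0) + 6·(+0.0) = -84.7
Reactants: 1·(-250.1) = -250.1
ΔH°rxn = (-84.7) − (-250.1) = 165.4 kJ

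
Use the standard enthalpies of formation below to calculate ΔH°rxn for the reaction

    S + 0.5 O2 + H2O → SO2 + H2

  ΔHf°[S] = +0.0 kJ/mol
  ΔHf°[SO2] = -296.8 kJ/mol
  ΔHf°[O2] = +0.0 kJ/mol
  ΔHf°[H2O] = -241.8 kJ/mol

Products: 1·(-296.8) + 1·(+0.0) = -296.8
Reactants: 1·(+0.0) + 1/2·(+0.0) + 1·(-241.8) = -241.8
ΔH°rxn = (-296.8) − (-241.8) = -55.0 kJ/mol

ΔH°rxn = -55.0 kJ/mol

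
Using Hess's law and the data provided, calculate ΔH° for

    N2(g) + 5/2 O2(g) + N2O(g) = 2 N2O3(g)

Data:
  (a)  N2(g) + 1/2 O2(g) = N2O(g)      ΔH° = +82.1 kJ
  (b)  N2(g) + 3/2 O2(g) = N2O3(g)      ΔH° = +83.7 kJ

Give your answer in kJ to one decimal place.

(a) reversed (reverse to put N2O(g) on the reactant side): -82.1 kJ
(b) × 2 (×2 to match 2 N2O3(g) in the target): (2)·(+83.7) = +167.4 kJ
Since enthalpy is a state function, ΔH° = (-1)·(+82.1) + (2)·(+83.7) = 85.3 kJ

ΔH° = 85.3 kJ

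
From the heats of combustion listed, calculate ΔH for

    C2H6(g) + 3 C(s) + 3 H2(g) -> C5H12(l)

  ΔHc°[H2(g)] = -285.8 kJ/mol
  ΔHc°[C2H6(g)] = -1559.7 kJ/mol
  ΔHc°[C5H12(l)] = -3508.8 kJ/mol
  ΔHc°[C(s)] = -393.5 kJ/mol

ΔH = -88.8 kJ/mol

Using ΔH = Σ nΔHc°(reactants) − Σ nΔHc°(products):
= [1·(-1559.7) + 3·(-393.5) + 3·(-285.8)] − [1·(-3508.8)]
= -88.8 kJ/mol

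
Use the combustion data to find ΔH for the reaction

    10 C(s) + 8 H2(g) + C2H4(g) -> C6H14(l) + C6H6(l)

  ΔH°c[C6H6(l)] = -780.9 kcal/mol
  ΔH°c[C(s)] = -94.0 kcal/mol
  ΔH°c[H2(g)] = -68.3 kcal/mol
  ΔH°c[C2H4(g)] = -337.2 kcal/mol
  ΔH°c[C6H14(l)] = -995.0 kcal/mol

Using ΔH = Σ nΔHc°(reactants) − Σ nΔHc°(products):
= [10·(-94.0) + 8·(-68.3) + 1·(-337.2)] − [1·(-995.0) + 1·(-780.9)]
= -47.7 kcal/mol

ΔH = -47.7 kcal/mol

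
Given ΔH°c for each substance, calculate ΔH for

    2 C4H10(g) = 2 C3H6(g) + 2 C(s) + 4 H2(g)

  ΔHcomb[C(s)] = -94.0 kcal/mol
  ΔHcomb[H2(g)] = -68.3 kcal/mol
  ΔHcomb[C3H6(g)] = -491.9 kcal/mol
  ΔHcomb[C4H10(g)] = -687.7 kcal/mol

ΔH = 69.6 kcal/mol

Using ΔH = Σ nΔHc°(reactants) − Σ nΔHc°(products):
= [2·(-687.7)] − [2·(-491.9) + 2·(-94.0) + 4·(-68.3)]
= 69.6 kcal/mol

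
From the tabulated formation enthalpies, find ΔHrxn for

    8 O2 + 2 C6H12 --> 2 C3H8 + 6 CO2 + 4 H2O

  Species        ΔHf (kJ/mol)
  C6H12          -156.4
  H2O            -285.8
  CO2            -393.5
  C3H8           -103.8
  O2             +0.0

ΔHrxn = -3399.0 kJ/mol

Products: 2·(-103.8) + 6·(-393.5) + 4·(-285.8) = -3711.8
Reactants: 8·(+0.0) + 2·(-156.4) = -312.8
ΔHrxn = (-3711.8) − (-312.8) = -3399.0 kJ/mol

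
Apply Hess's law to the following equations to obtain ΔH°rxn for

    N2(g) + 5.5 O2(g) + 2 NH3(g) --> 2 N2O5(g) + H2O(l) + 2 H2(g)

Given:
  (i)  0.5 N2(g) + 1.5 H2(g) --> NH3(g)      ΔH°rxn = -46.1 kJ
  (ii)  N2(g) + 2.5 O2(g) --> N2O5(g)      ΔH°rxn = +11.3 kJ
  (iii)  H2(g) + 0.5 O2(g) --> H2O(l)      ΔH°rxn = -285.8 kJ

ΔH°rxn = -171.0 kJ

(i) reversed and × 2 (NH3(g) must end up as a reactant; ×2 to match 2 NH3(g) in the target): (-2)·(-46.1) = +92.2 kJ
(ii) × 2 (×2 to match 2 N2O5(g) in the target): (2)·(+11.3) = +22.6 kJ
(iii) as written (H2O(l) already on the product side): -285.8 kJ
Combining the equations, ΔH°rxn = (+92.2) + (+22.6) + (-285.8) = -171.0 kJ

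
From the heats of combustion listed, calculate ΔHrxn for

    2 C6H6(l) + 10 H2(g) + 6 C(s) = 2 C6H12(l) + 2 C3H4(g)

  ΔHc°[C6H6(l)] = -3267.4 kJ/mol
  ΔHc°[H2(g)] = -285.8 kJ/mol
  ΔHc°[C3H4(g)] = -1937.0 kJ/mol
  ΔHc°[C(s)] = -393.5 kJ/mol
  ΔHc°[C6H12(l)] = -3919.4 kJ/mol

ΔHrxn = -41.0 kJ/mol

With combustion enthalpies, reactants minus products:
= [2·(-3267.4) + 10·(-285.8) + 6·(-393.5)] − [2·(-3919.4) + 2·(-1937.0)]
= -41.0 kJ/mol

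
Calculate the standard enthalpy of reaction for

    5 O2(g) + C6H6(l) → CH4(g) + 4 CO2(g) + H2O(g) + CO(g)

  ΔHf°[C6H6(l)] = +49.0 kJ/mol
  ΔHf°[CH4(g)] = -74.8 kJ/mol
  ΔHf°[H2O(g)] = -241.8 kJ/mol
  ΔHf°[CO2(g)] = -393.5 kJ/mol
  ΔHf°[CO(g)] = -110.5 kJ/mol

ΔH°rxn = -2050.1 kJ/mol

Products: 1·(-74.8) + 4·(-393.5) + 1·(-241.8) + 1·(-110.5) = -2001.1
Reactants: 5·(+0.0) + 1·(+49.0) = +49.0
ΔH°rxn = (-2001.1) − (+49.0) = -2050.1 kJ/mol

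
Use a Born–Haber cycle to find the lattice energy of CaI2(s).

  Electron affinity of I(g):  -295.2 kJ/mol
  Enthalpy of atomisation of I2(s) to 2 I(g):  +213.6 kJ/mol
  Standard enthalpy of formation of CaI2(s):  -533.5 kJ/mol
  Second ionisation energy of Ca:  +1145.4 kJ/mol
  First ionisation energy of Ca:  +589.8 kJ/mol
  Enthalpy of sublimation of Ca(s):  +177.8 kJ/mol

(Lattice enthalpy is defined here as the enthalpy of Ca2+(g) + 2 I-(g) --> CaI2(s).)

ΔHf° = 1·ΔHsub + 1·(ΣIE) + 1·D(I2) + 2·EA + U
-533.5 = 1·(+177.8) + 1·(+1735.2) + 1·(+213.6) + 2·(-295.2) + U
U = -533.5 − (+1536.2) = -2069.7 kJ/mol

U = -2069.7 kJ/mol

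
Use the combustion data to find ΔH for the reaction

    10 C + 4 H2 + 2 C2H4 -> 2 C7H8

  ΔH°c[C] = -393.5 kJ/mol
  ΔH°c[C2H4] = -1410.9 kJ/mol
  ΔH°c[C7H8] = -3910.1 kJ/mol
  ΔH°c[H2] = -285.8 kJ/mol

ΔH = -79.8 kJ/mol

Using ΔH = Σ nΔHc°(reactants) − Σ nΔHc°(products):
= [10·(-393.5) + 4·(-285.8) + 2·(-1410.9)] − [2·(-3910.1)]
= -79.8 kJ/mol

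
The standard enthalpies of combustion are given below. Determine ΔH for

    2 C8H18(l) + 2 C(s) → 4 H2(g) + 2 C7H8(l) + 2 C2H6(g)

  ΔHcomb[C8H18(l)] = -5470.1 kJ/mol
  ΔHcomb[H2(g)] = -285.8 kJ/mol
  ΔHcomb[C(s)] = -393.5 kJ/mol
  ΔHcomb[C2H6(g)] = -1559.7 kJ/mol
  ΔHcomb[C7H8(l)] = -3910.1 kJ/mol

ΔH = 355.6 kJ/mol

Using ΔH = Σ nΔHc°(reactants) − Σ nΔHc°(products):
= [2·(-5470.1) + 2·(-393.5)] − [4·(-285.8) + 2·(-3910.1) + 2·(-1559.7)]
= 355.6 kJ/mol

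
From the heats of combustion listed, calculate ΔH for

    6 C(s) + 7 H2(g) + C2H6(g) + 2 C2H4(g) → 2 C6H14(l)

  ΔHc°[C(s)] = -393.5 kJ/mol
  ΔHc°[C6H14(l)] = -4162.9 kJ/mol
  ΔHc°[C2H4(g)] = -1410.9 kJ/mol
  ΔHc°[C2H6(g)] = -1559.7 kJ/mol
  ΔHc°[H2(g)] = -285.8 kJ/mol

ΔH = -417.3 kJ/mol

Using ΔH = Σ nΔHc°(reactants) − Σ nΔHc°(products):
= [6·(-393.5) + 7·(-285.8) + 1·(-1559.7) + 2·(-1410.9)] − [2·(-4162.9)]
= -417.3 kJ/mol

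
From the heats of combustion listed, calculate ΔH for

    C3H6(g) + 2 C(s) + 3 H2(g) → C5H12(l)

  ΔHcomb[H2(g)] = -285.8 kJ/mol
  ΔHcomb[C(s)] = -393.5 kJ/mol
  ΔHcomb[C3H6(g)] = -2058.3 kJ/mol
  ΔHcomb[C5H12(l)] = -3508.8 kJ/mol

ΔH = -193.9 kJ/mol

With combustion enthalpies, reactants minus products:
= [1·(-2058.3) + 2·(-393.5) + 3·(-285.8)] − [1·(-3508.8)]
= -193.9 kJ/mol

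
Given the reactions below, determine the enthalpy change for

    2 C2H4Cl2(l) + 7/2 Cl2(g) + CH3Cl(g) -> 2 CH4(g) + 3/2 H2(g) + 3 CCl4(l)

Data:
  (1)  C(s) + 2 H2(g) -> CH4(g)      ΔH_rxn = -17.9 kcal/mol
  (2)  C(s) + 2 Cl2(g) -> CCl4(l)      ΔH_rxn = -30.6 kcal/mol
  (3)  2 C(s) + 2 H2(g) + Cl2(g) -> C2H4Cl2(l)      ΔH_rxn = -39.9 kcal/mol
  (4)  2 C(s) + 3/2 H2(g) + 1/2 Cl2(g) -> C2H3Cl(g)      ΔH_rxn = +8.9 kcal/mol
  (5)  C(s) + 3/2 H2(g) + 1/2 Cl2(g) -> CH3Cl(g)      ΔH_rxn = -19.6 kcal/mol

(1) × 2 (×2 to match 2 CH4(g) in the target): (2)·(-17.9) = -35.8 kcal/mol
(2) × 3 (×3 to match 3 CCl4(l) in the target): (3)·(-30.6) = -91.8 kcal/mol
(3) reversed and × 2 (C2H4Cl2(l) must end up as a reactant; scale by 2 for the 2 C2H4Cl2(l)): (-2)·(-39.9) = +79.8 kcal/mol
(4): not needed (C2H3Cl(g) appears nowhere else).
(5) reversed (reverse to put CH3Cl(g) on the reactant side): +19.6 kcal/mol
By Hess's law, ΔH_rxn = (-35.8) + (-91.8) + (+79.8) + (+19.6) = -28.2 kcal/mol

ΔH_rxn = -28.2 kcal/mol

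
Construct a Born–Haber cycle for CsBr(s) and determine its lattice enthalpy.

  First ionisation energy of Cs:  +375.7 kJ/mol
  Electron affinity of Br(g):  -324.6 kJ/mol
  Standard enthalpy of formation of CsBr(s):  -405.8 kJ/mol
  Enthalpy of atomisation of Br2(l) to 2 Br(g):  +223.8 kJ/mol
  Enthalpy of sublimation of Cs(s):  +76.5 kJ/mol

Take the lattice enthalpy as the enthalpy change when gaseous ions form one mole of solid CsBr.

U = -645.3 kJ/mol

ΔHf° = 1·ΔHsub + 1·(ΣIE) + 1/2·D(Br2) + 1·EA + U
-405.8 = 1·(+76.5) + 1·(+375.7) + 1/2·(+223.8) + 1·(-324.6) + U
U = -405.8 − (+239.5) = -645.3 kJ/mol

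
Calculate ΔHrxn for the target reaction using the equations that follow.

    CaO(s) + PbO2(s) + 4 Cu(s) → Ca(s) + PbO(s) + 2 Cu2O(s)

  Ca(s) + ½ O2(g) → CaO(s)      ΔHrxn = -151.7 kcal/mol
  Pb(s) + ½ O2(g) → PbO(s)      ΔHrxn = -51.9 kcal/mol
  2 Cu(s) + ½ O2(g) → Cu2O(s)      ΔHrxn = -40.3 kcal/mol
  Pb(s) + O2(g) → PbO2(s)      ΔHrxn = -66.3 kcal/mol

equation 1 reversed (CaO(s) must end up as a reactant): +151.7 kcal/mol
equation 2 as written (PbO(s) already on the product side): -51.9 kcal/mol
equation 3 × 2 (×2 to match 2 Cu2O(s) in the target): (2)·(-40.3) = -80.6 kcal/mol
equation 4 reversed (reverse to put PbO2(s) on the reactant side): +66.3 kcal/mol
ΔHrxn = (-1)·(-151.7) + (1)·(-51.9) + (2)·(-40.3) + (-1)·(-66.3) = 85.5 kcal/mol

ΔHrxn = 85.5 kcal/mol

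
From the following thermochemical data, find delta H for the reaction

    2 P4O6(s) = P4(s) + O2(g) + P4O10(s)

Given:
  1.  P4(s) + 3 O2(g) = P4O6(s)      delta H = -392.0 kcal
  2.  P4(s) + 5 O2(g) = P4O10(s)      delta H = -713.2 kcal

eq. 1 reversed and × 2: (-2)·(-392.0) = +784.0 kcal
eq. 2 as written: -713.2 kcal
Combining the equations, delta H = (-2)·(-392.0) + (1)·(-713.2) = 70.8 kcal

delta H = 70.8 kcal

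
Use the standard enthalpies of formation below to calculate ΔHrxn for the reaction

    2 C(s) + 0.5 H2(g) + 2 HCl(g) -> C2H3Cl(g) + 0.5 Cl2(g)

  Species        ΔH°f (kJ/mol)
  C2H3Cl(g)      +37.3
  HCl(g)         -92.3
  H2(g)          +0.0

ΔHrxn = 221.9 kJ/mol

ΔH°rxn = Σ nΔHf°(products) − Σ nΔHf°(reactants).
Products: 1·(+37.3) + 1/2·(+0.0) = +37.3
Reactants: 2·(+0.0) + 1/2·(+0.0) + 2·(-92.3) = -184.6
ΔHrxn = (+37.3) − (-184.6) = 221.9 kJ/mol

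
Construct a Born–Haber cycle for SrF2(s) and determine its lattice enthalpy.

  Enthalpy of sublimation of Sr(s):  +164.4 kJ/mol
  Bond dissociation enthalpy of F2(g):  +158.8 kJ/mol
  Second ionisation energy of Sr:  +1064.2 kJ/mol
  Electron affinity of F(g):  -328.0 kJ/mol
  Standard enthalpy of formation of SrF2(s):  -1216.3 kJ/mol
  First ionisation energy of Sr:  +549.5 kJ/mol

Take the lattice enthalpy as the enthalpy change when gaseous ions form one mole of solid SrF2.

U = -2497.2 kJ/mol

ΔHf° = 1·ΔHsub + 1·(ΣIE) + 1·D(F2) + 2·EA + U
-1216.3 = 1·(+164.4) + 1·(+1613.7) + 1·(+158.8) + 2·(-328.0) + U
U = -1216.3 − (+1280.9) = -2497.2 kJ/mol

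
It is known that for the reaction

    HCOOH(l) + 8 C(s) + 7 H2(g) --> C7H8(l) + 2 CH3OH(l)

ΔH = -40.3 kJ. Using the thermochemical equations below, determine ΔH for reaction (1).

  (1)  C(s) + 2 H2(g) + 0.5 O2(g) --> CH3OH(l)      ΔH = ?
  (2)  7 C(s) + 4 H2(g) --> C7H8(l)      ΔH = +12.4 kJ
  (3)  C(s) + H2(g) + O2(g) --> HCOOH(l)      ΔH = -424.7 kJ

ΔH = -238.7 kJ

(1) × 2: contributes 2·x
(2) as written: +12.4 kJ
(3) reversed: +424.7 kJ
-40.3 = (+12.4) + (+424.7) + 2·x
x = (-40.3 − (+437.1)) / (2) = -238.7 kJ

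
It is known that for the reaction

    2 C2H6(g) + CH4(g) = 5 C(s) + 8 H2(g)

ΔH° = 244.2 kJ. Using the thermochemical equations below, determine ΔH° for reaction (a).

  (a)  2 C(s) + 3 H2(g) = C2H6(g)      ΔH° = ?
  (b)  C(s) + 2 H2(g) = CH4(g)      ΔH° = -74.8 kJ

(a) reversed and × 2 (reverse to put C2H6(g) on the reactant side; ×2 to match 2 C2H6(g) in the target): contributes −2·x
(b) reversed (reverse to put CH4(g) on the reactant side): +74.8 kJ
+244.2 = (+74.8) − 2·x
x = (+244.2 − (+74.8)) / (-2) = -84.7 kJ

ΔH° = -84.7 kJ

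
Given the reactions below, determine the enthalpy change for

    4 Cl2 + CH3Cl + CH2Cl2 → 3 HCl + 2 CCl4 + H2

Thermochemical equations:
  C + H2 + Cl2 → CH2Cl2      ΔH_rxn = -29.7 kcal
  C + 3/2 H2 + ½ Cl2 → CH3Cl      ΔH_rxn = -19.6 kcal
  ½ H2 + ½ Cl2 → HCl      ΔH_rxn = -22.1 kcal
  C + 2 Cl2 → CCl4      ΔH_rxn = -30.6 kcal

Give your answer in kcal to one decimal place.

ΔH_rxn = -78.2 kcal

equation 1 reversed: +29.7 kcal
equation 2 reversed: +19.6 kcal
equation 3 × 3: (3)·(-22.1) = -66.3 kcal
equation 4 × 2: (2)·(-30.6) = -61.2 kcal
Since enthalpy is a state function, ΔH_rxn = (-1)·(-29.7) + (-1)·(-19.6) + (3)·(-22.1) + (2)·(-30.6) = -78.2 kcal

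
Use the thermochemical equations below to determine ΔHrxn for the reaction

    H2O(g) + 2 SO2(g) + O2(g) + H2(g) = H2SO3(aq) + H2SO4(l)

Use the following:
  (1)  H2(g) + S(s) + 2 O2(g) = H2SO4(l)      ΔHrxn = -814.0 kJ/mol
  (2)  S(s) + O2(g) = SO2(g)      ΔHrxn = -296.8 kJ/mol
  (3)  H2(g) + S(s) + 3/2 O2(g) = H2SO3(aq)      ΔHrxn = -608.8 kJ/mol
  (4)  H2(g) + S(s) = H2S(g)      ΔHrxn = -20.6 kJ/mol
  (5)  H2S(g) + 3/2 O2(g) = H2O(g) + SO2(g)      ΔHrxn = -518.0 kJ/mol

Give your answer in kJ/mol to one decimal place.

(1) as written: -814.0 kJ/mol
(2) reversed: +296.8 kJ/mol
(3) as written: -608.8 kJ/mol
(4) reversed: +20.6 kJ/mol
(5) reversed: +518.0 kJ/mol
Since enthalpy is a state function, ΔHrxn = (1)·(-814.0) + (-1)·(-296.8) + (1)·(-608.8) + (-1)·(-20.6) + (-1)·(-518.0) = -587.4 kJ/mol

ΔHrxn = -587.4 kJ/mol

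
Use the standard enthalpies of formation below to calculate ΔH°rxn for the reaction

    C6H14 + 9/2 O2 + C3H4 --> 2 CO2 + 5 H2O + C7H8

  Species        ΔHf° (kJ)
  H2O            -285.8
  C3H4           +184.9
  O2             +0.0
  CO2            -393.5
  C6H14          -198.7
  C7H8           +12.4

Products: 2·(-393.5) + 5·(-285.8) + 1·(+12.4) = -2203.6
Reactants: 1·(-198.7) + 9/2·(+0.0) + 1·(+184.9) = -13.8
ΔH°rxn = (-2203.6) − (-13.8) = -2189.8 kJ

ΔH°rxn = -2189.8 kJ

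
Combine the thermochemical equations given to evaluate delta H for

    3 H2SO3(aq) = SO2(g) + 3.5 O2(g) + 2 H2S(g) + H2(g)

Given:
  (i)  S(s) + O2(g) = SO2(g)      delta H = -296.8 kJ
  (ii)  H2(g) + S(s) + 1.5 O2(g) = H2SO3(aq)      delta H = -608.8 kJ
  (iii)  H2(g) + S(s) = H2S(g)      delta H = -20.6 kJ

(i) as written: -296.8 kJ
(ii) reversed and × 3: (-3)·(-608.8) = +1826.4 kJ
(iii) × 2: (2)·(-20.6) = -41.2 kJ
delta H = (-296.8) + (+1826.4) + (-41.2) = 1488.4 kJ

delta H = 1488.4 kJ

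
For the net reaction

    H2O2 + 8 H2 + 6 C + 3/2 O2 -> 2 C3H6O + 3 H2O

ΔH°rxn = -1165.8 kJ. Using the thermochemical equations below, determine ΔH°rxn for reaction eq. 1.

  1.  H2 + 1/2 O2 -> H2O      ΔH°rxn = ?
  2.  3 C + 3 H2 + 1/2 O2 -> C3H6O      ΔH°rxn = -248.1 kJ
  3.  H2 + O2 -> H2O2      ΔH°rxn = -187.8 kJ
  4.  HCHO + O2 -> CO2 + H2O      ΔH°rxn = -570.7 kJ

ΔH°rxn = -285.8 kJ

eq. 1 × 3: contributes 3·x
eq. 2 × 2 (×2 to match 2 C3H6O in the target): (2)·(-248.1) = -496.2 kJ
eq. 3 reversed (H2O2 must end up as a reactant): +187.8 kJ
eq. 4: not needed (CO2 appears nowhere else).
-1165.8 = (-496.2) + (+187.8) + 3·x
x = (-1165.8 − (-308.4)) / (3) = -285.8 kJ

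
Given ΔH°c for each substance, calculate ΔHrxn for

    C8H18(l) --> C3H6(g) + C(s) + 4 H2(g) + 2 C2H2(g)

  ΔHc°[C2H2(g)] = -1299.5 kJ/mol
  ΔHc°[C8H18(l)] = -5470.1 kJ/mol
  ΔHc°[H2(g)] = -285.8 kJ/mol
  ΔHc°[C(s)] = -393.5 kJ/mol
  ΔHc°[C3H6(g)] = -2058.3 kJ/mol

ΔHrxn = 723.9 kJ/mol

With combustion enthalpies, reactants minus products:
= [1·(-5470.1)] − [1·(-2058.3) + 1·(-393.5) + 4·(-285.8) + 2·(-1299.5)]
= 723.9 kJ/mol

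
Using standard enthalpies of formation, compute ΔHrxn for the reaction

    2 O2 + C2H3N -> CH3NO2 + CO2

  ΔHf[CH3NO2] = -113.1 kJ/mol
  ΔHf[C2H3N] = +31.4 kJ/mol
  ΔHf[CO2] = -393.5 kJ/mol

ΔHrxn = -538.0 kJ/mol

ΔH°rxn = Σ nΔHf°(products) − Σ nΔHf°(reactants).
Products: 1·(-113.1) + 1·(-393.5) = -506.6
Reactants: 2·(+0.0) + 1·(+31.4) = +31.4
ΔHrxn = (-506.6) − (+31.4) = -538.0 kJ/mol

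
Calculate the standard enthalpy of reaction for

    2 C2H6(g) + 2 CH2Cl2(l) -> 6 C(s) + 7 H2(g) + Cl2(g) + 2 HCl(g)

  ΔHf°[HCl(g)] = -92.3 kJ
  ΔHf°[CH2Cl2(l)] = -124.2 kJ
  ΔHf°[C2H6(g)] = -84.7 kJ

ΔH°rxn = 233.2 kJ

Products: 6·(+0.0) + 7·(+0.0) + 1·(+0.0) + 2·(-92.3) = -184.6
Reactants: 2·(-84.7) + 2·(-124.2) = -417.8
ΔH°rxn = (-184.6) − (-417.8) = 233.2 kJ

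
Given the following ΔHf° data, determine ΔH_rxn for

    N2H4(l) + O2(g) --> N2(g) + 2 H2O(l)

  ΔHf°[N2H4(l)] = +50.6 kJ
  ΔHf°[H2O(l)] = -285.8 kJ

ΔH_rxn = -622.2 kJ

ΔH°rxn = Σ nΔHf°(products) − Σ nΔHf°(reactants).
Products: 1·(+0.0) + 2·(-285.8) = -571.6
Reactants: 1·(+50.6) + 1·(+0.0) = +50.6
ΔH_rxn = (-571.6) − (+50.6) = -622.2 kJ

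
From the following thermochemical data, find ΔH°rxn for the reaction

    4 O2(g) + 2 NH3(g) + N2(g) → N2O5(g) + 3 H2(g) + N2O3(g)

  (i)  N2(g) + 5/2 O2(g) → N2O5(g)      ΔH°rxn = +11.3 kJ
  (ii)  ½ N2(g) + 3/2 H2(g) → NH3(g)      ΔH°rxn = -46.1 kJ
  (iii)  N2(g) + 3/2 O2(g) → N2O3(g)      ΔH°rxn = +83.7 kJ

ΔH°rxn = 187.2 kJ

(i) as written: +11.3 kJ
(ii) reversed and × 2: (-2)·(-46.1) = +92.2 kJ
(iii) as written: +83.7 kJ
ΔH°rxn = (+11.3) + (+92.2) + (+83.7) = 187.2 kJ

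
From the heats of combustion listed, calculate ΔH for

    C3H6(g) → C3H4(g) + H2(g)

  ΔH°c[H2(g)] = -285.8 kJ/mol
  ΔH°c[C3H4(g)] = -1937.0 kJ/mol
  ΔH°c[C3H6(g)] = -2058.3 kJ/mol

Using ΔH = Σ nΔHc°(reactants) − Σ nΔHc°(products):
= [1·(-2058.3)] − [1·(-1937.0) + 1·(-285.8)]
= 164.5 kJ/mol

ΔH = 164.5 kJ/mol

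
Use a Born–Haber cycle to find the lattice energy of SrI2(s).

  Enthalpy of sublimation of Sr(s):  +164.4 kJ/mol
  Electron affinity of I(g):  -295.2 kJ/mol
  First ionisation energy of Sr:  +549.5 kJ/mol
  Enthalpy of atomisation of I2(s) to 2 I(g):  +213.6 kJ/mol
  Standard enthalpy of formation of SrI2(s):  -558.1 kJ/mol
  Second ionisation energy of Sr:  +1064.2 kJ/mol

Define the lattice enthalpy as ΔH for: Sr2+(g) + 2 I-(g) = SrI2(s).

U = -1959.4 kJ/mol

ΔHf° = 1·ΔHsub + 1·(ΣIE) + 1·D(I2) + 2·EA + U
-558.1 = 1·(+164.4) + 1·(+1613.7) + 1·(+213.6) + 2·(-295.2) + U
U = -558.1 − (+1401.3) = -1959.4 kJ/mol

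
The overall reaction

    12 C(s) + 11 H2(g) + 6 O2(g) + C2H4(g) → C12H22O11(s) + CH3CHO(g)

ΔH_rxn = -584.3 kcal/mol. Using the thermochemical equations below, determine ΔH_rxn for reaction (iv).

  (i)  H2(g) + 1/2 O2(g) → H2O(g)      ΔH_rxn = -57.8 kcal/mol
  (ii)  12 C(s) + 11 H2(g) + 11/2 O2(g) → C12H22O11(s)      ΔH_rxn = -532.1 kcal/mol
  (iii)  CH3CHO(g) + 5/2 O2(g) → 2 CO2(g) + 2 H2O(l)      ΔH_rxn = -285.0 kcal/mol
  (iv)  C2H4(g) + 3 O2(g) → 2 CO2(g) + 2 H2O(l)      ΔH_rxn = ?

ΔH_rxn = -337.2 kcal/mol

(i): not needed (H2O(g) appears nowhere else).
(ii) as written (C12H22O11(s) already on the product side): -532.1 kcal/mol
(iii) reversed (CH3CHO(g) must end up as a product): +285.0 kcal/mol
(iv) as written (C2H4(g) already on the reactant side): contributes x
-584.3 = (-532.1) + (+285.0) + x
x = (-584.3 − (-247.1)) / (1) = -337.2 kcal/mol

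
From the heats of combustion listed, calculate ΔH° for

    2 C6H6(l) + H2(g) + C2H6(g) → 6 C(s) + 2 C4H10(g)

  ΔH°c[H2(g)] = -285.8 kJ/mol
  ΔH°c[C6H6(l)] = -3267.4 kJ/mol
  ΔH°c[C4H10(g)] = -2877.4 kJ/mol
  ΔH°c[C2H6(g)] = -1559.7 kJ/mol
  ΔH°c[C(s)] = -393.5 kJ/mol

ΔH° = -264.5 kJ/mol

With combustion enthalpies, reactants minus products:
= [2·(-3267.4) + 1·(-285.8) + 1·(-1559.7)] − [6·(-393.5) + 2·(-2877.4)]
= -264.5 kJ/mol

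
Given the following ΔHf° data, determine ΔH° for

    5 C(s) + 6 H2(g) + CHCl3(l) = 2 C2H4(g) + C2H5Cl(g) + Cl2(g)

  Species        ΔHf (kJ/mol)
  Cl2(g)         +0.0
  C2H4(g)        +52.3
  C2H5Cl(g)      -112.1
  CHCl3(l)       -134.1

ΔH°rxn = Σ nΔHf°(products) − Σ nΔHf°(reactants).
Products: 2·(+52.3) + 1·(-112.1) + 1·(+0.0) = -7.5
Reactants: 5·(+0.0) + 6·(+0.0) + 1·(-134.1) = -134.1
ΔH° = (-7.5) − (-134.1) = 126.6 kJ/mol

ΔH° = 126.6 kJ/mol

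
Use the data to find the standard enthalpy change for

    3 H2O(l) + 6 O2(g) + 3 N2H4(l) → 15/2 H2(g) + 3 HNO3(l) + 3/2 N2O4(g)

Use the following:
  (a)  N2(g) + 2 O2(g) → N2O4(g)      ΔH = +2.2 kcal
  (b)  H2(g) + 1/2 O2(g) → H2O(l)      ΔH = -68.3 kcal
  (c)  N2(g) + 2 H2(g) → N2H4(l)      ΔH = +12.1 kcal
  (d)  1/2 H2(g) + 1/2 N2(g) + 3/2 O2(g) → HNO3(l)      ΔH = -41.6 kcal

ΔH = 47.1 kcal

(a) × 3/2: (3/2)·(+2.2) = +3.3 kcal
(b) reversed and × 3: (-3)·(-68.3) = +204.9 kcal
(c) reversed and × 3: (-3)·(+12.1) = -36.3 kcal
(d) × 3: (3)·(-41.6) = -124.8 kcal
By Hess's law, ΔH = (3/2)·(+2.2) + (-3)·(-68.3) + (-3)·(+12.1) + (3)·(-41.6) = 47.1 kcal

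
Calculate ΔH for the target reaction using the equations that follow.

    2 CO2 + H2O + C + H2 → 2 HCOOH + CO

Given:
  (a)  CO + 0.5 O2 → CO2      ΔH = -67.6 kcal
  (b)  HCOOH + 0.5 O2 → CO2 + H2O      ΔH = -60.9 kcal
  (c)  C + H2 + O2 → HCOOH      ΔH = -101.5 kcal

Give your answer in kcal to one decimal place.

(a) reversed: +67.6 kcal
(b) reversed: +60.9 kcal
(c) as written: -101.5 kcal
Since enthalpy is a state function, ΔH = (-1)·(-67.6) + (-1)·(-60.9) + (1)·(-101.5) = 27.0 kcal

ΔH = 27.0 kcal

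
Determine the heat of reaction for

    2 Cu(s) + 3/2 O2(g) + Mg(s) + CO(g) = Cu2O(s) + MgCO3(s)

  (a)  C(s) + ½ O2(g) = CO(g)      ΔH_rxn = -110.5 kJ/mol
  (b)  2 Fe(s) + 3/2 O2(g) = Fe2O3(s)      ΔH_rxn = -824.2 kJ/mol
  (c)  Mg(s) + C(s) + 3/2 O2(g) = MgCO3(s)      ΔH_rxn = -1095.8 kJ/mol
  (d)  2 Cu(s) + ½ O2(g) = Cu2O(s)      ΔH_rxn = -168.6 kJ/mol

(a) reversed (CO(g) must end up as a reactant): +110.5 kJ/mol
(b): not needed (Fe(s) appears nowhere else).
(c) as written (MgCO3(s) already on the product side): -1095.8 kJ/mol
(d) as written (Cu2O(s) already on the product side): -168.6 kJ/mol
ΔH_rxn = (-1)·(-110.5) + (1)·(-1095.8) + (1)·(-168.6) = -1153.9 kJ/mol

ΔH_rxn = -1153.9 kJ/mol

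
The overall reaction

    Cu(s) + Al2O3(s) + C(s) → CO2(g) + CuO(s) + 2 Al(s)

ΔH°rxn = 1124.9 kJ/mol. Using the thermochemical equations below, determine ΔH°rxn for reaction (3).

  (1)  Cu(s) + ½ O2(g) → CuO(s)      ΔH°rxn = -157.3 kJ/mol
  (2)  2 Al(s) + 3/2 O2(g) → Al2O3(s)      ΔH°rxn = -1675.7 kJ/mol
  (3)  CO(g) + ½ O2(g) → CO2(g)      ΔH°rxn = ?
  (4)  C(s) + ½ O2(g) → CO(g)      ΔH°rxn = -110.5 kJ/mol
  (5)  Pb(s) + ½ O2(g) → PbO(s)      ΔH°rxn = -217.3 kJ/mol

(1) as written: -157.3 kJ/mol
(2) reversed: +1675.7 kJ/mol
(3) as written: contributes x
(4) as written: -110.5 kJ/mol
(5): not needed.
+1124.9 = (-157.3) + (+1675.7) + (-110.5) + x
x = (+1124.9 − (+1407.9)) / (1) = -283.0 kJ/mol

ΔH°rxn = -283.0 kJ/mol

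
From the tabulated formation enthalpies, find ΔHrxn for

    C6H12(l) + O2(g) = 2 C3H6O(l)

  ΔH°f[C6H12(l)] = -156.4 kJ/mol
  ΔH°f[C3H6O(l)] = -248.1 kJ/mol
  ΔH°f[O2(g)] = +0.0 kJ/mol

ΔHrxn = -339.8 kJ/mol

ΔH°rxn = Σ nΔHf°(products) − Σ nΔHf°(reactants).
Products: 2·(-248.1) = -496.2
Reactants: 1·(-156.4) + 1·(+0.0) = -156.4
ΔHrxn = (-496.2) − (-156.4) = -339.8 kJ/mol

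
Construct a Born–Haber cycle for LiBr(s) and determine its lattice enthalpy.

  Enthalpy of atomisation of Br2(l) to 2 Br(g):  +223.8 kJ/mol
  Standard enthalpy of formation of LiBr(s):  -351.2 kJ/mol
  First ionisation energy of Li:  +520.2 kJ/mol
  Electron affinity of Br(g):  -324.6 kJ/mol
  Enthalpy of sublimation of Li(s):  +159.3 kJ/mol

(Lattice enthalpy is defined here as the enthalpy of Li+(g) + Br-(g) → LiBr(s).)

U = -818.0 kJ/mol

ΔHf° = 1·ΔHsub + 1·(ΣIE) + 1/2·D(Br2) + 1·EA + U
-351.2 = 1·(+159.3) + 1·(+520.2) + 1/2·(+223.8) + 1·(-324.6) + U
U = -351.2 − (+466.8) = -818.0 kJ/mol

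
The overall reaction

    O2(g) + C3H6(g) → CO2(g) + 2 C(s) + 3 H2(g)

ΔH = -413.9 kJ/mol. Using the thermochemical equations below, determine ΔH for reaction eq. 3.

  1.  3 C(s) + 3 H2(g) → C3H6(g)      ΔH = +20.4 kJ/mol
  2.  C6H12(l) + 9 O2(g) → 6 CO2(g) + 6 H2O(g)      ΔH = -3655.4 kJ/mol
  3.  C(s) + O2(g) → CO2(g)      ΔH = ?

ΔH = -393.5 kJ/mol

eq. 1 reversed (reverse to put C3H6(g) on the reactant side): -20.4 kJ/mol
eq. 2: not needed (C6H12(l) appears nowhere else).
eq. 3 as written: contributes x
-413.9 = (-20.4) + x
x = (-413.9 − (-20.4)) / (1) = -393.5 kJ/mol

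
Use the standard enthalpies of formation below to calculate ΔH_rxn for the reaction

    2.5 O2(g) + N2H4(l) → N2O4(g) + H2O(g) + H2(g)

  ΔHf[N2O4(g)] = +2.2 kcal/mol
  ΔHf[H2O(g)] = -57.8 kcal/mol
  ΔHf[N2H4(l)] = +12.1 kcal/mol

Products: 1·(+2.2) + 1·(-57.8) + 1·(+0.0) = -55.6
Reactants: 5/2·(+0.0) + 1·(+12.1) = +12.1
ΔH_rxn = (-55.6) − (+12.1) = -67.7 kcal/mol

ΔH_rxn = -67.7 kcal/mol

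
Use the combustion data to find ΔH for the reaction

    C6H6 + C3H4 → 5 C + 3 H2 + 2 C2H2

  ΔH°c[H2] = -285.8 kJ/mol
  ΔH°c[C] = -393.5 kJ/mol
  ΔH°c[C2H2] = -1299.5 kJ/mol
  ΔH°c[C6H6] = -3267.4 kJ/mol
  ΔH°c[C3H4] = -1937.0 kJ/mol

ΔH = 219.5 kJ/mol

Using ΔH = Σ nΔHc°(reactants) − Σ nΔHc°(products):
= [1·(-3267.4) + 1·(-1937.0)] − [5·(-393.5) + 3·(-285.8) + 2·(-1299.5)]
= 219.5 kJ/mol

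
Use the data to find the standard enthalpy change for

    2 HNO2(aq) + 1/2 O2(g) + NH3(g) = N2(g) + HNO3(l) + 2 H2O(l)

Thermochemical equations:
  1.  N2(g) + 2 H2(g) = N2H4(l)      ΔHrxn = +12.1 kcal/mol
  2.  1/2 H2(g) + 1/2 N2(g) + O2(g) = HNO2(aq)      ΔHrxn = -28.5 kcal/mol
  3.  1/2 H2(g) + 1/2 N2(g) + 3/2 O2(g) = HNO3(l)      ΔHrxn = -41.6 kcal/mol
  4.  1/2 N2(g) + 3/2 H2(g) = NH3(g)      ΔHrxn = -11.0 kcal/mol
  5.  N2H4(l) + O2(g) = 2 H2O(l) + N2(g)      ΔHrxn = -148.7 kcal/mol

ΔHrxn = -110.2 kcal/mol

eq. 1 as written: +12.1 kcal/mol
eq. 2 reversed and × 2 (HNO2(aq) must end up as a reactant; ×2 to match 2 HNO2(aq) in the target): (-2)·(-28.5) = +57.0 kcal/mol
eq. 3 as written (HNO3(l) already on the product side): -41.6 kcal/mol
eq. 4 reversed (reverse to put NH3(g) on the reactant side): +11.0 kcal/mol
eq. 5 as written (H2O(l) already on the product side): -148.7 kcal/mol
ΔHrxn = (1)·(+12.1) + (-2)·(-28.5) + (1)·(-41.6) + (-1)·(-11.0) + (1)·(-148.7) = -110.2 kcal/mol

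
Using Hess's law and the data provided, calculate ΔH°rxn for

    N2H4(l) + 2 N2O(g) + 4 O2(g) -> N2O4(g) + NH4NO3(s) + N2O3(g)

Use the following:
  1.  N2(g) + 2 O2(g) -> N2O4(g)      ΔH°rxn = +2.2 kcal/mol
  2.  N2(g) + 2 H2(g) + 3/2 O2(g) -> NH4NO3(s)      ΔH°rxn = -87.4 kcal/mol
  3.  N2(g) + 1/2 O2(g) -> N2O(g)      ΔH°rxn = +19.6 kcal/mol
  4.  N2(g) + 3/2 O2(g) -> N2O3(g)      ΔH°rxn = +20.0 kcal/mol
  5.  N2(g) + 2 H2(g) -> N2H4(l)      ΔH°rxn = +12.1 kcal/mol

eq. 1 as written (N2O4(g) already on the product side): +2.2 kcal/mol
eq. 2 as written (NH4NO3(s) already on the product side): -87.4 kcal/mol
eq. 3 reversed and × 2 (N2O(g) must end up as a reactant; ×2 to match 2 N2O(g) in the target): (-2)·(+19.6) = -39.2 kcal/mol
eq. 4 as written (N2O3(g) already on the product side): +20.0 kcal/mol
eq. 5 reversed (N2H4(l) must end up as a reactant): -12.1 kcal/mol
ΔH°rxn = (+2.2) + (-87.4) + (-39.2) + (+20.0) + (-12.1) = -116.5 kcal/mol

ΔH°rxn = -116.5 kcal/mol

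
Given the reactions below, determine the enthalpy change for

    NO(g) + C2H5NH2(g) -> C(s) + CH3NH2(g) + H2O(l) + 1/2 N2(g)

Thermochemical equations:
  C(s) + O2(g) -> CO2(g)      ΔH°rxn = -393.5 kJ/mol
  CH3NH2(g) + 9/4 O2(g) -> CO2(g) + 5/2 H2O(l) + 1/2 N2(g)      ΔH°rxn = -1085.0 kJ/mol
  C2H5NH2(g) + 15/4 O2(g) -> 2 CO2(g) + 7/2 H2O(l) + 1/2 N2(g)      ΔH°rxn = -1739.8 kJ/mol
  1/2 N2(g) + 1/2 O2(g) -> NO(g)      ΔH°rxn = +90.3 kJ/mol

ΔH°rxn = -351.6 kJ/mol

equation 1 reversed (C(s) must end up as a product): +393.5 kJ/mol
equation 2 reversed (reverse to put CH3NH2(g) on the product side): +1085.0 kJ/mol
equation 3 as written (C2H5NH2(g) already on the reactant side): -1739.8 kJ/mol
equation 4 reversed (reverse to put NO(g) on the reactant side): -90.3 kJ/mol
Summing the manipulated equations, ΔH°rxn = (+393.5) + (+1085.0) + (-1739.8) + (-90.3) = -351.6 kJ/mol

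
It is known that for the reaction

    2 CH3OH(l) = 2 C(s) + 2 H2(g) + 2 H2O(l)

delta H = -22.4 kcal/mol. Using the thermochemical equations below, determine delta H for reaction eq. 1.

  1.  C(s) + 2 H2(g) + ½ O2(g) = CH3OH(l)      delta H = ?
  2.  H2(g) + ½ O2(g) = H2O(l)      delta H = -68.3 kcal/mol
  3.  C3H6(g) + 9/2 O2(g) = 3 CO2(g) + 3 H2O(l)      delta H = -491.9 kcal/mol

delta H = -57.1 kcal/mol

eq. 1 reversed and × 2 (CH3OH(l) must end up as a reactant; scale by 2 for the 2 CH3OH(l)): contributes −2·x
eq. 2 × 2: (2)·(-68.3) = -136.6 kcal/mol
eq. 3: not needed (CO2(g) appears nowhere else).
-22.4 = (-136.6) − 2·x
x = (-22.4 − (-136.6)) / (-2) = -57.1 kcal/mol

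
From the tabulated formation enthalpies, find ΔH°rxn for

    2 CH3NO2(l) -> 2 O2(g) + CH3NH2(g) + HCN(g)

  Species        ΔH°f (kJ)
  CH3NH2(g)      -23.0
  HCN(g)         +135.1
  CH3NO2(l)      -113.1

ΔH°rxn = 338.3 kJ

Products: 2·(+0.0) + 1·(-23.0) + 1·(+135.1) = +112.1
Reactants: 2·(-113.1) = -226.2
ΔH°rxn = (+112.1) − (-226.2) = 338.3 kJ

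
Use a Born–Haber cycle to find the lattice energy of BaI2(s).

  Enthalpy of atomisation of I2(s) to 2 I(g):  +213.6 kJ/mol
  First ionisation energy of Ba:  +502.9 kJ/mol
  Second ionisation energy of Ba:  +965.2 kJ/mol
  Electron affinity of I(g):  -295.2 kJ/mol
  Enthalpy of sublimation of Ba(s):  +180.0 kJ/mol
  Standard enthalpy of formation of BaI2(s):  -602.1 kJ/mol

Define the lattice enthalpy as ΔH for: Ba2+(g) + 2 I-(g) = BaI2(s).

U = -1873.4 kJ/mol

ΔHf° = 1·ΔHsub + 1·(ΣIE) + 1·D(I2) + 2·EA + U
-602.1 = 1·(+180.0) + 1·(+1468.1) + 1·(+213.6) + 2·(-295.2) + U
U = -602.1 − (+1271.3) = -1873.4 kJ/mol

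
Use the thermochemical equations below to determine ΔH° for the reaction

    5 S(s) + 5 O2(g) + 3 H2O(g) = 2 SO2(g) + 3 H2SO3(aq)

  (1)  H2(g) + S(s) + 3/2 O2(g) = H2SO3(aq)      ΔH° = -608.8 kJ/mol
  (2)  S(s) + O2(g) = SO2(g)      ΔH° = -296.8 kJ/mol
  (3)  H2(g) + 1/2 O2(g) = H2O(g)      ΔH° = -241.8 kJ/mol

(1) × 3 (scale by 3 for the 3 H2SO3(aq)): (3)·(-608.8) = -1826.4 kJ/mol
(2) × 2 (scale by 2 for the 2 SO2(g)): (2)·(-296.8) = -593.6 kJ/mol
(3) reversed and × 3 (reverse to put H2O(g) on the reactant side; scale by 3 for the 3 H2O(g)): (-3)·(-241.8) = +725.4 kJ/mol
Since enthalpy is a state function, ΔH° = (3)·(-608.8) + (2)·(-296.8) + (-3)·(-241.8) = -1694.6 kJ/mol

ΔH° = -1694.6 kJ/mol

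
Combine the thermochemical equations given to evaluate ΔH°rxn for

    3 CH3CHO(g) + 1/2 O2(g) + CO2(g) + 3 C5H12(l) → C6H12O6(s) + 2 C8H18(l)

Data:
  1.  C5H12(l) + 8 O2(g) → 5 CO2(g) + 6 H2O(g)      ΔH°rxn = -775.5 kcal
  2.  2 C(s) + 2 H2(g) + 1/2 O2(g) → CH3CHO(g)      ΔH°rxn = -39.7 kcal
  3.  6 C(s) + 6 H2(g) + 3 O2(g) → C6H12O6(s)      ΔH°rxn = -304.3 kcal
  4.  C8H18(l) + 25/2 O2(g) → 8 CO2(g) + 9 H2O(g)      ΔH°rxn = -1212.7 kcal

eq. 1 × 3 (scale by 3 for the 3 C5H12(l)): (3)·(-775.5) = -2326.5 kcal
eq. 2 reversed and × 3 (reverse to put CH3CHO(g) on the reactant side; scale by 3 for the 3 CH3CHO(g)): (-3)·(-39.7) = +119.1 kcal
eq. 3 as written (C6H12O6(s) already on the product side): -304.3 kcal
eq. 4 reversed and × 2 (C8H18(l) must end up as a product; ×2 to match 2 C8H18(l) in the target): (-2)·(-1212.7) = +2425.4 kcal
Since enthalpy is a state function, ΔH°rxn = (3)·(-775.5) + (-3)·(-39.7) + (1)·(-304.3) + (-2)·(-1212.7) = -86.3 kcal

ΔH°rxn = -86.3 kcal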